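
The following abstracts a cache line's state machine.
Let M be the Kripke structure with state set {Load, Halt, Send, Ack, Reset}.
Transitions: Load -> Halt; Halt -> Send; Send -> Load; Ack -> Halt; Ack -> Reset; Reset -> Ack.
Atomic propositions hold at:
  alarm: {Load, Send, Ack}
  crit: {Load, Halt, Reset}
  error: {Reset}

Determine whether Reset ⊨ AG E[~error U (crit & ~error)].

No

Sat(~error) = {Load, Halt, Send, Ack}
Sat(crit & ~error) = {Load, Halt}
E[~error U (crit & ~error)]: least fixpoint, start Z0 = Sat((crit & ~error)) = {Load, Halt}, add states in Sat(~error) with some successor in Z. Z1 = {Load, Halt, Send, Ack}; fixed.
Sat(E[~error U (crit & ~error)]) = {Load, Halt, Send, Ack}
AG E[~error U (crit & ~error)]: greatest fixpoint, start Z0 = {Load, Halt, Send, Ack}, keep only states in Sat with every successor in Z. Z1 = {Load, Halt, Send}; fixed.
Sat(AG E[~error U (crit & ~error)]) = {Load, Halt, Send}
Reset ∉ Sat(AG E[~error U (crit & ~error)]) = {Load, Halt, Send}, so the formula does not hold at Reset.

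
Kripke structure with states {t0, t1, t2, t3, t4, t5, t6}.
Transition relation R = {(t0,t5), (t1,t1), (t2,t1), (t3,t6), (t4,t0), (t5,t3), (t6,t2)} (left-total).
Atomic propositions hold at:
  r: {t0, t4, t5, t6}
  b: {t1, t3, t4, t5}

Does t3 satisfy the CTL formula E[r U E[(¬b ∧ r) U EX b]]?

No

Sat(¬b) = {t0, t2, t6}
Sat(¬b ∧ r) = {t0, t6}
Sat(EX b) = {s : some successor in {t1, t3, t4, t5}} = {t0, t1, t2, t5}
E[(¬b ∧ r) U EX b]: least fixpoint, start Z0 = Sat(EX b) = {t0, t1, t2, t5}, add states in Sat(¬b ∧ r) with some successor in Z. Z1 = {t0, t1, t2, t5, t6}; fixed.
Sat(E[(¬b ∧ r) U EX b]) = {t0, t1, t2, t5, t6}
E[r U E[(¬b ∧ r) U EX b]]: least fixpoint, start Z0 = Sat(E[(¬b ∧ r) U EX b]) = {t0, t1, t2, t5, t6}, add states in Sat(r) with some successor in Z. Z1 = {t0, t1, t2, t4, t5, t6}; fixed.
Sat(E[r U E[(¬b ∧ r) U EX b]]) = {t0, t1, t2, t4, t5, t6}
t3 ∉ Sat(E[r U E[(¬b ∧ r) U EX b]]) = {t0, t1, t2, t4, t5, t6}, so the formula does not hold at t3.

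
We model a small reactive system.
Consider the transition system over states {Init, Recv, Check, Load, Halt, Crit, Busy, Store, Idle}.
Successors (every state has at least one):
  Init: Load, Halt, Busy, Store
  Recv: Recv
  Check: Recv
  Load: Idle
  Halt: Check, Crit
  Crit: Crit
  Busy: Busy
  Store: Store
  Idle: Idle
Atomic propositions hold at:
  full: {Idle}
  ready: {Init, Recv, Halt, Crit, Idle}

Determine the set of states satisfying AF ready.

{Init, Recv, Check, Load, Halt, Crit, Idle}

AF ready: least fixpoint, start Z0 = {Init, Recv, Halt, Crit, Idle}, add states with every successor in Z. Z1 = {Init, Recv, Check, Load, Halt, Crit, Idle}; fixed.
Sat(AF ready) = {Init, Recv, Check, Load, Halt, Crit, Idle}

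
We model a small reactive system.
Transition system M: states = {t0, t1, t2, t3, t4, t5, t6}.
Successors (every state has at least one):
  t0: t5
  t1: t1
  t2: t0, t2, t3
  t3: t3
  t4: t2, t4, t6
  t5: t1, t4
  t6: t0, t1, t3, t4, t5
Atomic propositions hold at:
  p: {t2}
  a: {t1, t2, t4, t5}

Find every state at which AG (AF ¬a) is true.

{t3}

Sat(¬a) = {t0, t3, t6}
AF ¬a: least fixpoint, start Z0 = {t0, t3, t6}, add states with every successor in Z. Already a fixed point.
Sat(AF ¬a) = {t0, t3, t6}
AG (AF ¬a): greatest fixpoint, start Z0 = {t0, t3, t6}, keep only states in Sat with every successor in Z. Z1 = {t3}; fixed.
Sat(AG (AF ¬a)) = {t3}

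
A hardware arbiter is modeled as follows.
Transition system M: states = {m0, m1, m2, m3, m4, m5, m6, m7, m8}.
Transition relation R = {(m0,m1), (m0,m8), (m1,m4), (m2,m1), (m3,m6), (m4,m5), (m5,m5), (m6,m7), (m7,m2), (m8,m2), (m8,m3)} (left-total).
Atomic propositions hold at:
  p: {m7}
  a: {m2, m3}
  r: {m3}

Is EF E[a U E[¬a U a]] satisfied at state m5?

Sat(¬a) = {m0, m1, m4, m5, m6, m7, m8}
E[¬a U a]: least fixpoint, start Z0 = Sat(a) = {m2, m3}, add states in Sat(¬a) with some successor in Z. Z1 = {m2, m3, m7, m8}; Z2 = {m0, m2, m3, m6, m7, m8}; fixed.
Sat(E[¬a U a]) = {m0, m2, m3, m6, m7, m8}
E[a U E[¬a U a]]: least fixpoint, start Z0 = Sat(E[¬a U a]) = {m0, m2, m3, m6, m7, m8}, add states in Sat(a) with some successor in Z. Already a fixed point.
Sat(E[a U E[¬a U a]]) = {m0, m2, m3, m6, m7, m8}
EF E[a U E[¬a U a]]: least fixpoint, start Z0 = {m0, m2, m3, m6, m7, m8}, add states with some successor in Z. Already a fixed point.
Sat(EF E[a U E[¬a U a]]) = {m0, m2, m3, m6, m7, m8}
m5 ∉ Sat(EF E[a U E[¬a U a]]) = {m0, m2, m3, m6, m7, m8}, so the formula does not hold at m5.

No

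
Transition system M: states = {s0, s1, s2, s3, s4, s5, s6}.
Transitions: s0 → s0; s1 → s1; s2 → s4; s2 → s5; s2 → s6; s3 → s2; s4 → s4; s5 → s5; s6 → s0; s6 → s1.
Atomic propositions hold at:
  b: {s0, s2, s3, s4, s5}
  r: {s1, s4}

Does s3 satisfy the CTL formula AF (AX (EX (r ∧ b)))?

Yes

Sat(r ∧ b) = {s4}
Sat(EX (r ∧ b)) = {s : some successor in {s4}} = {s2, s4}
Sat(AX (EX (r ∧ b))) = {s : every successor in {s2, s4}} = {s3, s4}
AF (AX (EX (r ∧ b))): least fixpoint, start Z0 = {s3, s4}, add states with every successor in Z. Already a fixed point.
Sat(AF (AX (EX (r ∧ b)))) = {s3, s4}
s3 ∈ Sat(AF (AX (EX (r ∧ b)))) = {s3, s4}, so the formula holds at s3.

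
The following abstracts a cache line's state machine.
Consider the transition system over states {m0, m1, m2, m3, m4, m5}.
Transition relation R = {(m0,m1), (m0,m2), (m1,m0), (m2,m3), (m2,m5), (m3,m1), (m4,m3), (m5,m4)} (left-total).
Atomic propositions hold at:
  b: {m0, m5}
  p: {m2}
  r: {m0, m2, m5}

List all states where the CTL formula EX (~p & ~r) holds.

{m0, m2, m3, m4, m5}

Sat(~p) = {m0, m1, m3, m4, m5}
Sat(~r) = {m1, m3, m4}
Sat(~p & ~r) = {m1, m3, m4}
Sat(EX (~p & ~r)) = {s : some successor in {m1, m3, m4}} = {m0, m2, m3, m4, m5}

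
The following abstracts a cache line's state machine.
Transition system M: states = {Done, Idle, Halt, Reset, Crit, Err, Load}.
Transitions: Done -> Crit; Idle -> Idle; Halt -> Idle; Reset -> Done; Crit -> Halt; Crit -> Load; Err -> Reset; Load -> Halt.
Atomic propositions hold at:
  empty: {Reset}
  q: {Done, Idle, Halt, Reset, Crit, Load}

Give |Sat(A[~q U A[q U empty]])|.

Sat(~q) = {Err}
A[q U empty]: least fixpoint, start Z0 = Sat(empty) = {Reset}, add states in Sat(q) with every successor in Z. Already a fixed point.
Sat(A[q U empty]) = {Reset}
A[~q U A[q U empty]]: least fixpoint, start Z0 = Sat(A[q U empty]) = {Reset}, add states in Sat(~q) with every successor in Z. Z1 = {Reset, Err}; fixed.
Sat(A[~q U A[q U empty]]) = {Reset, Err}
|Sat(A[~q U A[q U empty]])| = |{Reset, Err}| = 2.

2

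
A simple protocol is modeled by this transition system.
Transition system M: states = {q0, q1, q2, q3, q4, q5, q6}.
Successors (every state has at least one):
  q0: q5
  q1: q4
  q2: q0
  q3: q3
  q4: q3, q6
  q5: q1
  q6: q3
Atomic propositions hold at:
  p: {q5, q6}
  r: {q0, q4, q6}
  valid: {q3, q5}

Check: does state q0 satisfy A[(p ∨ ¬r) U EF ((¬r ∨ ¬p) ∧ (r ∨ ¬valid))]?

Sat(¬r) = {q1, q2, q3, q5}
Sat(p ∨ ¬r) = {q1, q2, q3, q5, q6}
Sat(¬p) = {q0, q1, q2, q3, q4}
Sat(¬r ∨ ¬p) = {q0, q1, q2, q3, q4, q5}
Sat(¬valid) = {q0, q1, q2, q4, q6}
Sat(r ∨ ¬valid) = {q0, q1, q2, q4, q6}
Sat((¬r ∨ ¬p) ∧ (r ∨ ¬valid)) = {q0, q1, q2, q4}
EF ((¬r ∨ ¬p) ∧ (r ∨ ¬valid)): least fixpoint, start Z0 = {q0, q1, q2, q4}, add states with some successor in Z. Z1 = {q0, q1, q2, q4, q5}; fixed.
Sat(EF ((¬r ∨ ¬p) ∧ (r ∨ ¬valid))) = {q0, q1, q2, q4, q5}
A[(p ∨ ¬r) U EF ((¬r ∨ ¬p) ∧ (r ∨ ¬valid))]: least fixpoint, start Z0 = Sat(EF ((¬r ∨ ¬p) ∧ (r ∨ ¬valid))) = {q0, q1, q2, q4, q5}, add states in Sat(p ∨ ¬r) with every successor in Z. Already a fixed point.
Sat(A[(p ∨ ¬r) U EF ((¬r ∨ ¬p) ∧ (r ∨ ¬valid))]) = {q0, q1, q2, q4, q5}
q0 ∈ Sat(A[(p ∨ ¬r) U EF ((¬r ∨ ¬p) ∧ (r ∨ ¬valid))]) = {q0, q1, q2, q4, q5}, so the formula holds at q0.

Yes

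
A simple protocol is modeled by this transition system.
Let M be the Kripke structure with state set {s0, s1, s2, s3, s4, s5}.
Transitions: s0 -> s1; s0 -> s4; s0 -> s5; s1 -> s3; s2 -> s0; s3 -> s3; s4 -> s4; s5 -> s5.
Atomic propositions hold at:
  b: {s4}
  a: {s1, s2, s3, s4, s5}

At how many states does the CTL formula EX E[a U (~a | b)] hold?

Sat(~a) = {s0}
Sat(~a | b) = {s0, s4}
E[a U (~a | b)]: least fixpoint, start Z0 = Sat((~a | b)) = {s0, s4}, add states in Sat(a) with some successor in Z. Z1 = {s0, s2, s4}; fixed.
Sat(E[a U (~a | b)]) = {s0, s2, s4}
Sat(EX E[a U (~a | b)]) = {s : some successor in {s0, s2, s4}} = {s0, s2, s4}
|Sat(EX E[a U (~a | b)])| = |{s0, s2, s4}| = 3.

3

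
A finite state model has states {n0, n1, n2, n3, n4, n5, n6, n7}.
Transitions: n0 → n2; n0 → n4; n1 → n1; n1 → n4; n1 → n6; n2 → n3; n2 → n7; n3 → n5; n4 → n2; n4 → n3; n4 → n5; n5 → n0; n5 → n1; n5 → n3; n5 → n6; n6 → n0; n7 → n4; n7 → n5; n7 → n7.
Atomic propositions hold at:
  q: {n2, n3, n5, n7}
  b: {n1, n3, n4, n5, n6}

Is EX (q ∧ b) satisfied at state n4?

Sat(q ∧ b) = {n3, n5}
Sat(EX (q ∧ b)) = {s : some successor in {n3, n5}} = {n2, n3, n4, n5, n7}
n4 ∈ Sat(EX (q ∧ b)) = {n2, n3, n4, n5, n7}, so the formula holds at n4.

Yes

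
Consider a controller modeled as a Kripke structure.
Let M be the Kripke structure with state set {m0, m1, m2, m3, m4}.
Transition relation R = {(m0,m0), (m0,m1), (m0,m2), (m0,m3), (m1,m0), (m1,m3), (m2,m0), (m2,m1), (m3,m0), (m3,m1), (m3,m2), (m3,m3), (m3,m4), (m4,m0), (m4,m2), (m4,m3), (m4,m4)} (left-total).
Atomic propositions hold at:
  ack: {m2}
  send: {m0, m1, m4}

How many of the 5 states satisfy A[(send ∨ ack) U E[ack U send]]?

Sat(send ∨ ack) = {m0, m1, m2, m4}
E[ack U send]: least fixpoint, start Z0 = Sat(send) = {m0, m1, m4}, add states in Sat(ack) with some successor in Z. Z1 = {m0, m1, m2, m4}; fixed.
Sat(E[ack U send]) = {m0, m1, m2, m4}
A[(send ∨ ack) U E[ack U send]]: least fixpoint, start Z0 = Sat(E[ack U send]) = {m0, m1, m2, m4}, add states in Sat(send ∨ ack) with every successor in Z. Already a fixed point.
Sat(A[(send ∨ ack) U E[ack U send]]) = {m0, m1, m2, m4}
|Sat(A[(send ∨ ack) U E[ack U send]])| = |{m0, m1, m2, m4}| = 4.

4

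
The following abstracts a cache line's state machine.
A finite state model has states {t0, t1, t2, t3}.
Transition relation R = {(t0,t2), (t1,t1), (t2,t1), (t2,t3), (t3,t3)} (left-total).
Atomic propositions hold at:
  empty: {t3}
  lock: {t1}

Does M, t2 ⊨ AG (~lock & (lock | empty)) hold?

Sat(~lock) = {t0, t2, t3}
Sat(lock | empty) = {t1, t3}
Sat(~lock & (lock | empty)) = {t3}
AG (~lock & (lock | empty)): greatest fixpoint, start Z0 = {t3}, keep only states in Sat with every successor in Z. Already a fixed point.
Sat(AG (~lock & (lock | empty))) = {t3}
t2 ∉ Sat(AG (~lock & (lock | empty))) = {t3}, so the formula does not hold at t2.

No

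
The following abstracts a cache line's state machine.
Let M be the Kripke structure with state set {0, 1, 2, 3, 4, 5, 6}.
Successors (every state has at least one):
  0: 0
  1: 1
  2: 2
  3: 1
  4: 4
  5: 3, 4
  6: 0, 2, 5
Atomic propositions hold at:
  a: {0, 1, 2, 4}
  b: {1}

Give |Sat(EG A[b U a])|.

4

A[b U a]: least fixpoint, start Z0 = Sat(a) = {0, 1, 2, 4}, add states in Sat(b) with every successor in Z. Already a fixed point.
Sat(A[b U a]) = {0, 1, 2, 4}
EG A[b U a]: greatest fixpoint, start Z0 = {0, 1, 2, 4}, keep only states in Sat with some successor in Z. Already a fixed point.
Sat(EG A[b U a]) = {0, 1, 2, 4}
|Sat(EG A[b U a])| = |{0, 1, 2, 4}| = 4.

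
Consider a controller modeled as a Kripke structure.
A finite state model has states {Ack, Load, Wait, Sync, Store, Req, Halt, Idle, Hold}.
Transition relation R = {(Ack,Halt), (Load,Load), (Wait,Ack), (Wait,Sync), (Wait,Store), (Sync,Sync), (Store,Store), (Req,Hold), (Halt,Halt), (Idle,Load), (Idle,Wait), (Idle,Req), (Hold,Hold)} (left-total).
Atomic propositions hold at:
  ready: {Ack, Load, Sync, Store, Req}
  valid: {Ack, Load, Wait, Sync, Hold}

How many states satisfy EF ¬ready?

Sat(¬ready) = {Wait, Halt, Idle, Hold}
EF ¬ready: least fixpoint, start Z0 = {Wait, Halt, Idle, Hold}, add states with some successor in Z. Z1 = {Ack, Wait, Req, Halt, Idle, Hold}; fixed.
Sat(EF ¬ready) = {Ack, Wait, Req, Halt, Idle, Hold}
|Sat(EF ¬ready)| = |{Ack, Wait, Req, Halt, Idle, Hold}| = 6.

6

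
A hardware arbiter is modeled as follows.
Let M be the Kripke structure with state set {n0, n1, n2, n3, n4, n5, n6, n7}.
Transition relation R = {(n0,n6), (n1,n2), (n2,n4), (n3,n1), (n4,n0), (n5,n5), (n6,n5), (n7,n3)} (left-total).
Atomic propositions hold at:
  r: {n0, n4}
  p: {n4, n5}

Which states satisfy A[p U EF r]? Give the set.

{n0, n1, n2, n3, n4, n7}

EF r: least fixpoint, start Z0 = {n0, n4}, add states with some successor in Z. Z1 = {n0, n2, n4}; Z2 = {n0, n1, n2, n4}; Z3 = {n0, n1, n2, n3, n4}; Z4 = {n0, n1, n2, n3, n4, n7}; fixed.
Sat(EF r) = {n0, n1, n2, n3, n4, n7}
A[p U EF r]: least fixpoint, start Z0 = Sat(EF r) = {n0, n1, n2, n3, n4, n7}, add states in Sat(p) with every successor in Z. Already a fixed point.
Sat(A[p U EF r]) = {n0, n1, n2, n3, n4, n7}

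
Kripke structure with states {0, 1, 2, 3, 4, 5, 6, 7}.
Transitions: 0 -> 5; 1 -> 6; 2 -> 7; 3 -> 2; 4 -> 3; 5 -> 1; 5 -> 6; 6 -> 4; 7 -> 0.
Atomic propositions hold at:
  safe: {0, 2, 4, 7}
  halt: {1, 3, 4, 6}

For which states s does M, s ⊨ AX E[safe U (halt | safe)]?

Sat(halt | safe) = {0, 1, 2, 3, 4, 6, 7}
E[safe U (halt | safe)]: least fixpoint, start Z0 = Sat((halt | safe)) = {0, 1, 2, 3, 4, 6, 7}, add states in Sat(safe) with some successor in Z. Already a fixed point.
Sat(E[safe U (halt | safe)]) = {0, 1, 2, 3, 4, 6, 7}
Sat(AX E[safe U (halt | safe)]) = {s : every successor in {0, 1, 2, 3, 4, 6, 7}} = {1, 2, 3, 4, 5, 6, 7}

{1, 2, 3, 4, 5, 6, 7}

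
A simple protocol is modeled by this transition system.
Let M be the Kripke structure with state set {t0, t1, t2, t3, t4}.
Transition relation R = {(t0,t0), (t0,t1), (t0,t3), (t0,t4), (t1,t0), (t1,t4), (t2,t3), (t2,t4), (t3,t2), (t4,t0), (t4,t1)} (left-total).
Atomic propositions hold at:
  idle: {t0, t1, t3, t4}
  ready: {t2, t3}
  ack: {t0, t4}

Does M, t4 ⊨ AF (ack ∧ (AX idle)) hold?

Sat(AX idle) = {s : every successor in {t0, t1, t3, t4}} = {t0, t1, t2, t4}
Sat(ack ∧ (AX idle)) = {t0, t4}
AF (ack ∧ (AX idle)): least fixpoint, start Z0 = {t0, t4}, add states with every successor in Z. Z1 = {t0, t1, t4}; fixed.
Sat(AF (ack ∧ (AX idle))) = {t0, t1, t4}
t4 ∈ Sat(AF (ack ∧ (AX idle))) = {t0, t1, t4}, so the formula holds at t4.

Yes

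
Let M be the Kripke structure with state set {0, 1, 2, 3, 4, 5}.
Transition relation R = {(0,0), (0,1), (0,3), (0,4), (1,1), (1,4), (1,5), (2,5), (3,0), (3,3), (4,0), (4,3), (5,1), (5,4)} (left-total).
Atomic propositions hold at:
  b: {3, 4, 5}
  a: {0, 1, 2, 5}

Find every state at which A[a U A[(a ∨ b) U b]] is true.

{2, 3, 4, 5}

Sat(a ∨ b) = {0, 1, 2, 3, 4, 5}
A[(a ∨ b) U b]: least fixpoint, start Z0 = Sat(b) = {3, 4, 5}, add states in Sat(a ∨ b) with every successor in Z. Z1 = {2, 3, 4, 5}; fixed.
Sat(A[(a ∨ b) U b]) = {2, 3, 4, 5}
A[a U A[(a ∨ b) U b]]: least fixpoint, start Z0 = Sat(A[(a ∨ b) U b]) = {2, 3, 4, 5}, add states in Sat(a) with every successor in Z. Already a fixed point.
Sat(A[a U A[(a ∨ b) U b]]) = {2, 3, 4, 5}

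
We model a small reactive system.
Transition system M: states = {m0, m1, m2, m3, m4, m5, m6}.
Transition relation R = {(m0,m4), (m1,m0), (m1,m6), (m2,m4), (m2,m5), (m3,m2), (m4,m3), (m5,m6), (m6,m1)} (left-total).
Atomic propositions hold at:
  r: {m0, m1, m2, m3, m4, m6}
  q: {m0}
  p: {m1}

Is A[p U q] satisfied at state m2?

No

A[p U q]: least fixpoint, start Z0 = Sat(q) = {m0}, add states in Sat(p) with every successor in Z. Already a fixed point.
Sat(A[p U q]) = {m0}
m2 ∉ Sat(A[p U q]) = {m0}, so the formula does not hold at m2.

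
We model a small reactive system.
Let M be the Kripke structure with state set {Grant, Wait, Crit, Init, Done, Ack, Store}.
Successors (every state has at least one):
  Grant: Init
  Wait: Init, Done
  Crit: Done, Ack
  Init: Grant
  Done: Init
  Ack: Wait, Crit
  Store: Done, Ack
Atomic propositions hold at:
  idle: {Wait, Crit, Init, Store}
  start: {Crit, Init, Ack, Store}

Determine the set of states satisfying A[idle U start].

A[idle U start]: least fixpoint, start Z0 = Sat(start) = {Crit, Init, Ack, Store}, add states in Sat(idle) with every successor in Z. Already a fixed point.
Sat(A[idle U start]) = {Crit, Init, Ack, Store}

{Crit, Init, Ack, Store}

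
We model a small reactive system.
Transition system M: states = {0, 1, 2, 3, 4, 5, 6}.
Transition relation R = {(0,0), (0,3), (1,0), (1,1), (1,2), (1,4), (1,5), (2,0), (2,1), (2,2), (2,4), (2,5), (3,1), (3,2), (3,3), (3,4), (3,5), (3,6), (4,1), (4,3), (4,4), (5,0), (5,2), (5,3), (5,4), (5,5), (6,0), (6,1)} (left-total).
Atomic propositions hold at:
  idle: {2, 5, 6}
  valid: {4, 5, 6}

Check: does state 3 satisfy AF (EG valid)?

EG valid: greatest fixpoint, start Z0 = {4, 5, 6}, keep only states in Sat with some successor in Z. Z1 = {4, 5}; fixed.
Sat(EG valid) = {4, 5}
AF (EG valid): least fixpoint, start Z0 = {4, 5}, add states with every successor in Z. Already a fixed point.
Sat(AF (EG valid)) = {4, 5}
3 ∉ Sat(AF (EG valid)) = {4, 5}, so the formula does not hold at 3.

No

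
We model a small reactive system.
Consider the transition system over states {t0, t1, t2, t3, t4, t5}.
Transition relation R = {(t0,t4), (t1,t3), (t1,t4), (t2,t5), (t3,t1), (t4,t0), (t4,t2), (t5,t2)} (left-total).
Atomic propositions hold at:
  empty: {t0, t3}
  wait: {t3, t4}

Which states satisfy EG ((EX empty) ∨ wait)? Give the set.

Sat(EX empty) = {s : some successor in {t0, t3}} = {t1, t4}
Sat((EX empty) ∨ wait) = {t1, t3, t4}
EG ((EX empty) ∨ wait): greatest fixpoint, start Z0 = {t1, t3, t4}, keep only states in Sat with some successor in Z. Z1 = {t1, t3}; fixed.
Sat(EG ((EX empty) ∨ wait)) = {t1, t3}

{t1, t3}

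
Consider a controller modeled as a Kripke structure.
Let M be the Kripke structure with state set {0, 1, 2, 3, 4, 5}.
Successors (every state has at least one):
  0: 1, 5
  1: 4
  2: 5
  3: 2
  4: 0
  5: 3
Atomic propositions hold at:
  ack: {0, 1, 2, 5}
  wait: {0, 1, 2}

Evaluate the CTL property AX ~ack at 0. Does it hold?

Sat(~ack) = {3, 4}
Sat(AX ~ack) = {s : every successor in {3, 4}} = {1, 5}
0 ∉ Sat(AX ~ack) = {1, 5}, so the formula does not hold at 0.

No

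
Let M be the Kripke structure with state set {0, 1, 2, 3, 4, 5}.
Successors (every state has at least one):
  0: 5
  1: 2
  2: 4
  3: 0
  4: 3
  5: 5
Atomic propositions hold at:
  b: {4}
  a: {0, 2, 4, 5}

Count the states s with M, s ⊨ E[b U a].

4

E[b U a]: least fixpoint, start Z0 = Sat(a) = {0, 2, 4, 5}, add states in Sat(b) with some successor in Z. Already a fixed point.
Sat(E[b U a]) = {0, 2, 4, 5}
|Sat(E[b U a])| = |{0, 2, 4, 5}| = 4.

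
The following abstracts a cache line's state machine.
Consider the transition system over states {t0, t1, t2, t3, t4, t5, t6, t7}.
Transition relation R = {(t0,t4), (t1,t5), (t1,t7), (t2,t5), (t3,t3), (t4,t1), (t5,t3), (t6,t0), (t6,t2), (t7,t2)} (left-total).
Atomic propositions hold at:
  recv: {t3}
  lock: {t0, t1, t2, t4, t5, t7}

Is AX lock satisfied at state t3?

Sat(AX lock) = {s : every successor in {t0, t1, t2, t4, t5, t7}} = {t0, t1, t2, t4, t6, t7}
t3 ∉ Sat(AX lock) = {t0, t1, t2, t4, t6, t7}, so the formula does not hold at t3.

No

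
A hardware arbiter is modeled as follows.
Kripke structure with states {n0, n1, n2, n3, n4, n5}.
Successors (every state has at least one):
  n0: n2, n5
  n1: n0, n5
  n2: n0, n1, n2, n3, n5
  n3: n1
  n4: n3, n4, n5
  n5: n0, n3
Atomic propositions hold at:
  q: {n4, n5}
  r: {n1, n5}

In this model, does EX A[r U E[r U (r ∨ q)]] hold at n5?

No

Sat(r ∨ q) = {n1, n4, n5}
E[r U (r ∨ q)]: least fixpoint, start Z0 = Sat((r ∨ q)) = {n1, n4, n5}, add states in Sat(r) with some successor in Z. Already a fixed point.
Sat(E[r U (r ∨ q)]) = {n1, n4, n5}
A[r U E[r U (r ∨ q)]]: least fixpoint, start Z0 = Sat(E[r U (r ∨ q)]) = {n1, n4, n5}, add states in Sat(r) with every successor in Z. Already a fixed point.
Sat(A[r U E[r U (r ∨ q)]]) = {n1, n4, n5}
Sat(EX A[r U E[r U (r ∨ q)]]) = {s : some successor in {n1, n4, n5}} = {n0, n1, n2, n3, n4}
n5 ∉ Sat(EX A[r U E[r U (r ∨ q)]]) = {n0, n1, n2, n3, n4}, so the formula does not hold at n5.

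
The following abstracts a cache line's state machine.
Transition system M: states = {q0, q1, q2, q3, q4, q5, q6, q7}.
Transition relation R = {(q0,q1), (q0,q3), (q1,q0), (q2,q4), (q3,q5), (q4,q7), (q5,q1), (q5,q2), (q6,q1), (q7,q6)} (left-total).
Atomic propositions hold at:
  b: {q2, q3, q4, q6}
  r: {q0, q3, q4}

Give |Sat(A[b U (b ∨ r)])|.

Sat(b ∨ r) = {q0, q2, q3, q4, q6}
A[b U (b ∨ r)]: least fixpoint, start Z0 = Sat((b ∨ r)) = {q0, q2, q3, q4, q6}, add states in Sat(b) with every successor in Z. Already a fixed point.
Sat(A[b U (b ∨ r)]) = {q0, q2, q3, q4, q6}
|Sat(A[b U (b ∨ r)])| = |{q0, q2, q3, q4, q6}| = 5.

5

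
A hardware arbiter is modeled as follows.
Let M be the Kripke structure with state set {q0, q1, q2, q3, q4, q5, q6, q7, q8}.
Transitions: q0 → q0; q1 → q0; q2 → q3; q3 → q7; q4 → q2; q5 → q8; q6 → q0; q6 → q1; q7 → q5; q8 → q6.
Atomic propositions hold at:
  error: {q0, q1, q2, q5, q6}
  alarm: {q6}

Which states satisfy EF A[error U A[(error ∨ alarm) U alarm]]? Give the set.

{q2, q3, q4, q5, q6, q7, q8}

Sat(error ∨ alarm) = {q0, q1, q2, q5, q6}
A[(error ∨ alarm) U alarm]: least fixpoint, start Z0 = Sat(alarm) = {q6}, add states in Sat(error ∨ alarm) with every successor in Z. Already a fixed point.
Sat(A[(error ∨ alarm) U alarm]) = {q6}
A[error U A[(error ∨ alarm) U alarm]]: least fixpoint, start Z0 = Sat(A[(error ∨ alarm) U alarm]) = {q6}, add states in Sat(error) with every successor in Z. Already a fixed point.
Sat(A[error U A[(error ∨ alarm) U alarm]]) = {q6}
EF A[error U A[(error ∨ alarm) U alarm]]: least fixpoint, start Z0 = {q6}, add states with some successor in Z. Z1 = {q6, q8}; Z2 = {q5, q6, q8}; Z3 = {q5, q6, q7, q8}; Z4 = {q3, q5, q6, q7, q8}; Z5 = {q2, q3, q5, q6, q7, q8}; Z6 = {q2, q3, q4, q5, q6, q7, q8}; fixed.
Sat(EF A[error U A[(error ∨ alarm) U alarm]]) = {q2, q3, q4, q5, q6, q7, q8}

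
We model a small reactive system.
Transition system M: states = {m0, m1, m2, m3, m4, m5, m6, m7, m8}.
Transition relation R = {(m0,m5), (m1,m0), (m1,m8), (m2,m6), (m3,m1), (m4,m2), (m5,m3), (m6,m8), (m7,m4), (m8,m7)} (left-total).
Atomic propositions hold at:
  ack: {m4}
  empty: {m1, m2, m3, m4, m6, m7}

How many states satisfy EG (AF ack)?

5

AF ack: least fixpoint, start Z0 = {m4}, add states with every successor in Z. Z1 = {m4, m7}; Z2 = {m4, m7, m8}; Z3 = {m4, m6, m7, m8}; Z4 = {m2, m4, m6, m7, m8}; fixed.
Sat(AF ack) = {m2, m4, m6, m7, m8}
EG (AF ack): greatest fixpoint, start Z0 = {m2, m4, m6, m7, m8}, keep only states in Sat with some successor in Z. Already a fixed point.
Sat(EG (AF ack)) = {m2, m4, m6, m7, m8}
|Sat(EG (AF ack))| = |{m2, m4, m6, m7, m8}| = 5.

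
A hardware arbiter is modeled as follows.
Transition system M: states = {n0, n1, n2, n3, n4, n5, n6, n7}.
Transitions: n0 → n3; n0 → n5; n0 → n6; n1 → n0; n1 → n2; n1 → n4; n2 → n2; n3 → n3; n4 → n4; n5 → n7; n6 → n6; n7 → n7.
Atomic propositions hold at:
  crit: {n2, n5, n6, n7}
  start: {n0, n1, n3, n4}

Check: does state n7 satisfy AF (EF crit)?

EF crit: least fixpoint, start Z0 = {n2, n5, n6, n7}, add states with some successor in Z. Z1 = {n0, n1, n2, n5, n6, n7}; fixed.
Sat(EF crit) = {n0, n1, n2, n5, n6, n7}
AF (EF crit): least fixpoint, start Z0 = {n0, n1, n2, n5, n6, n7}, add states with every successor in Z. Already a fixed point.
Sat(AF (EF crit)) = {n0, n1, n2, n5, n6, n7}
n7 ∈ Sat(AF (EF crit)) = {n0, n1, n2, n5, n6, n7}, so the formula holds at n7.

Yes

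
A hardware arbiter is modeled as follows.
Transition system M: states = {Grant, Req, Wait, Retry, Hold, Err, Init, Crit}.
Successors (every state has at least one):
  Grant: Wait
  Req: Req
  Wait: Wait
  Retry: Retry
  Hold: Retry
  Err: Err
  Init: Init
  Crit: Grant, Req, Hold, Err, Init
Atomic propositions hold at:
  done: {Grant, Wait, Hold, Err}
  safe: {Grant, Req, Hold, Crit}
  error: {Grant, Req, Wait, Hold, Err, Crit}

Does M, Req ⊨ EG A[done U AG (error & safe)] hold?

Sat(error & safe) = {Grant, Req, Hold, Crit}
AG (error & safe): greatest fixpoint, start Z0 = {Grant, Req, Hold, Crit}, keep only states in Sat with every successor in Z. Z1 = {Req}; fixed.
Sat(AG (error & safe)) = {Req}
A[done U AG (error & safe)]: least fixpoint, start Z0 = Sat(AG (error & safe)) = {Req}, add states in Sat(done) with every successor in Z. Already a fixed point.
Sat(A[done U AG (error & safe)]) = {Req}
EG A[done U AG (error & safe)]: greatest fixpoint, start Z0 = {Req}, keep only states in Sat with some successor in Z. Already a fixed point.
Sat(EG A[done U AG (error & safe)]) = {Req}
Req ∈ Sat(EG A[done U AG (error & safe)]) = {Req}, so the formula holds at Req.

Yes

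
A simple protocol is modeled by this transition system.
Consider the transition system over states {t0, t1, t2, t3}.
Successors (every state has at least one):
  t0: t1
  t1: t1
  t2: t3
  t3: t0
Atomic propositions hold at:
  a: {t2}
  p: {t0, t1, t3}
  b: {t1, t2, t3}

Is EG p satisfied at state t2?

EG p: greatest fixpoint, start Z0 = {t0, t1, t3}, keep only states in Sat with some successor in Z. Already a fixed point.
Sat(EG p) = {t0, t1, t3}
t2 ∉ Sat(EG p) = {t0, t1, t3}, so the formula does not hold at t2.

No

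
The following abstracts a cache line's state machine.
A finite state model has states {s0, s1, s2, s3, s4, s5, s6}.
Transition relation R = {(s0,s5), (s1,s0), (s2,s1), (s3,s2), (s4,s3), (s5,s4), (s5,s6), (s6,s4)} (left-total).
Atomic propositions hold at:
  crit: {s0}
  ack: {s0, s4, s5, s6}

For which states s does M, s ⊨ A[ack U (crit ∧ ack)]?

Sat(crit ∧ ack) = {s0}
A[ack U (crit ∧ ack)]: least fixpoint, start Z0 = Sat((crit ∧ ack)) = {s0}, add states in Sat(ack) with every successor in Z. Already a fixed point.
Sat(A[ack U (crit ∧ ack)]) = {s0}

{s0}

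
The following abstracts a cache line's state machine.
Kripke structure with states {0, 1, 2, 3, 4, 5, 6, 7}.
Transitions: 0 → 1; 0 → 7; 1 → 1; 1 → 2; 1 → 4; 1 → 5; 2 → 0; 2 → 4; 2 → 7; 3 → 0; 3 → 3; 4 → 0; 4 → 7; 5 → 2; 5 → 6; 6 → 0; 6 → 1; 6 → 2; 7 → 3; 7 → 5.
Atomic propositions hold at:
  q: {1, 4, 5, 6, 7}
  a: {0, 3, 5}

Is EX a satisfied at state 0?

No

Sat(EX a) = {s : some successor in {0, 3, 5}} = {1, 2, 3, 4, 6, 7}
0 ∉ Sat(EX a) = {1, 2, 3, 4, 6, 7}, so the formula does not hold at 0.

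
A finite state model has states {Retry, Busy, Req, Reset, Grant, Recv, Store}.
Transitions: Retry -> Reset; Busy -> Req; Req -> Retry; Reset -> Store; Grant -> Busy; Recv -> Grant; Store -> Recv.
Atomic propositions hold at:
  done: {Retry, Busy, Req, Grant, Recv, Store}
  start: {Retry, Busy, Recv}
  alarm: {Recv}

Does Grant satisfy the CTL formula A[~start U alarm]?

No

Sat(~start) = {Req, Reset, Grant, Store}
A[~start U alarm]: least fixpoint, start Z0 = Sat(alarm) = {Recv}, add states in Sat(~start) with every successor in Z. Z1 = {Recv, Store}; Z2 = {Reset, Recv, Store}; fixed.
Sat(A[~start U alarm]) = {Reset, Recv, Store}
Grant ∉ Sat(A[~start U alarm]) = {Reset, Recv, Store}, so the formula does not hold at Grant.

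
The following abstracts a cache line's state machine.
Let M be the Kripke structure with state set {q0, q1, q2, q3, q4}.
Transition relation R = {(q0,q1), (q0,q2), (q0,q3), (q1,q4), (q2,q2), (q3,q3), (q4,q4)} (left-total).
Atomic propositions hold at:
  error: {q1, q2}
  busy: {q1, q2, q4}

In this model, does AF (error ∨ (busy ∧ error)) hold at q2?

Sat(busy ∧ error) = {q1, q2}
Sat(error ∨ (busy ∧ error)) = {q1, q2}
AF (error ∨ (busy ∧ error)): least fixpoint, start Z0 = {q1, q2}, add states with every successor in Z. Already a fixed point.
Sat(AF (error ∨ (busy ∧ error))) = {q1, q2}
q2 ∈ Sat(AF (error ∨ (busy ∧ error))) = {q1, q2}, so the formula holds at q2.

Yes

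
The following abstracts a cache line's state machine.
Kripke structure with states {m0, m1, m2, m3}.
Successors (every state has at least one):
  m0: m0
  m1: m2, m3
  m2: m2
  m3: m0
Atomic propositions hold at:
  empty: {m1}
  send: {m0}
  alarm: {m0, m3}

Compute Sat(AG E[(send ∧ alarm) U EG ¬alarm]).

Sat(send ∧ alarm) = {m0}
Sat(¬alarm) = {m1, m2}
EG ¬alarm: greatest fixpoint, start Z0 = {m1, m2}, keep only states in Sat with some successor in Z. Already a fixed point.
Sat(EG ¬alarm) = {m1, m2}
E[(send ∧ alarm) U EG ¬alarm]: least fixpoint, start Z0 = Sat(EG ¬alarm) = {m1, m2}, add states in Sat(send ∧ alarm) with some successor in Z. Already a fixed point.
Sat(E[(send ∧ alarm) U EG ¬alarm]) = {m1, m2}
AG E[(send ∧ alarm) U EG ¬alarm]: greatest fixpoint, start Z0 = {m1, m2}, keep only states in Sat with every successor in Z. Z1 = {m2}; fixed.
Sat(AG E[(send ∧ alarm) U EG ¬alarm]) = {m2}

{m2}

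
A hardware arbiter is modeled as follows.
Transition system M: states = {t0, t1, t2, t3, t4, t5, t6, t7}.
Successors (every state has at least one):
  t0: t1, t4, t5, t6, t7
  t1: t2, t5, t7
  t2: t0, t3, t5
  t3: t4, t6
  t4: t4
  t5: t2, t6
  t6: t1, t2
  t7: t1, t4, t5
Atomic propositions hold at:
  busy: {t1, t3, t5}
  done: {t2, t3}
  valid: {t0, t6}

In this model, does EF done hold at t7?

Yes

EF done: least fixpoint, start Z0 = {t2, t3}, add states with some successor in Z. Z1 = {t1, t2, t3, t5, t6}; Z2 = {t0, t1, t2, t3, t5, t6, t7}; fixed.
Sat(EF done) = {t0, t1, t2, t3, t5, t6, t7}
t7 ∈ Sat(EF done) = {t0, t1, t2, t3, t5, t6, t7}, so the formula holds at t7.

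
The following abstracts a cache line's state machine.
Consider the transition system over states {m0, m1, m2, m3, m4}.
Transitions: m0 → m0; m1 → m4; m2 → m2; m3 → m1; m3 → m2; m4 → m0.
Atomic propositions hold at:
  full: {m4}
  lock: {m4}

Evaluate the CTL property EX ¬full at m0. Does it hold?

Yes

Sat(¬full) = {m0, m1, m2, m3}
Sat(EX ¬full) = {s : some successor in {m0, m1, m2, m3}} = {m0, m2, m3, m4}
m0 ∈ Sat(EX ¬full) = {m0, m2, m3, m4}, so the formula holds at m0.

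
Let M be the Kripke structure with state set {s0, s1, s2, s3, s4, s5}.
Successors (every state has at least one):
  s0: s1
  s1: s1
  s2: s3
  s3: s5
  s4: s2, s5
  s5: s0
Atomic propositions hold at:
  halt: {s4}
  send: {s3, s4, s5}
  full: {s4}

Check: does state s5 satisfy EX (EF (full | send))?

No

Sat(full | send) = {s3, s4, s5}
EF (full | send): least fixpoint, start Z0 = {s3, s4, s5}, add states with some successor in Z. Z1 = {s2, s3, s4, s5}; fixed.
Sat(EF (full | send)) = {s2, s3, s4, s5}
Sat(EX (EF (full | send))) = {s : some successor in {s2, s3, s4, s5}} = {s2, s3, s4}
s5 ∉ Sat(EX (EF (full | send))) = {s2, s3, s4}, so the formula does not hold at s5.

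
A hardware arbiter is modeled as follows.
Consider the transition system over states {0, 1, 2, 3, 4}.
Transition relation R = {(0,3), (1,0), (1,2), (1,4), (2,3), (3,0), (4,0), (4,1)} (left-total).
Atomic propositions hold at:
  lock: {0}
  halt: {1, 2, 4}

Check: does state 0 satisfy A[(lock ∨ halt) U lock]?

Sat(lock ∨ halt) = {0, 1, 2, 4}
A[(lock ∨ halt) U lock]: least fixpoint, start Z0 = Sat(lock) = {0}, add states in Sat(lock ∨ halt) with every successor in Z. Already a fixed point.
Sat(A[(lock ∨ halt) U lock]) = {0}
0 ∈ Sat(A[(lock ∨ halt) U lock]) = {0}, so the formula holds at 0.

Yes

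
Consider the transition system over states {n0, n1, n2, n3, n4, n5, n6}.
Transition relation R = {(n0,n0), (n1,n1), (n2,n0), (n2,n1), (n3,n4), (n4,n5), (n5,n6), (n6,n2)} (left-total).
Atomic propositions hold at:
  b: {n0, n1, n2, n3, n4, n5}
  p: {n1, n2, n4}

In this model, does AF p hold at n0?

No

AF p: least fixpoint, start Z0 = {n1, n2, n4}, add states with every successor in Z. Z1 = {n1, n2, n3, n4, n6}; Z2 = {n1, n2, n3, n4, n5, n6}; fixed.
Sat(AF p) = {n1, n2, n3, n4, n5, n6}
n0 ∉ Sat(AF p) = {n1, n2, n3, n4, n5, n6}, so the formula does not hold at n0.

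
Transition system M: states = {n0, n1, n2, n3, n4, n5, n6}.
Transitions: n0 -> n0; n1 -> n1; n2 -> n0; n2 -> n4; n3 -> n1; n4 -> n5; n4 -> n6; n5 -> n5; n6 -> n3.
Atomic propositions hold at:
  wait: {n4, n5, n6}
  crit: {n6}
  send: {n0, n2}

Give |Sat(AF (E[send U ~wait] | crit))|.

5

Sat(~wait) = {n0, n1, n2, n3}
E[send U ~wait]: least fixpoint, start Z0 = Sat(~wait) = {n0, n1, n2, n3}, add states in Sat(send) with some successor in Z. Already a fixed point.
Sat(E[send U ~wait]) = {n0, n1, n2, n3}
Sat(E[send U ~wait] | crit) = {n0, n1, n2, n3, n6}
AF (E[send U ~wait] | crit): least fixpoint, start Z0 = {n0, n1, n2, n3, n6}, add states with every successor in Z. Already a fixed point.
Sat(AF (E[send U ~wait] | crit)) = {n0, n1, n2, n3, n6}
|Sat(AF (E[send U ~wait] | crit))| = |{n0, n1, n2, n3, n6}| = 5.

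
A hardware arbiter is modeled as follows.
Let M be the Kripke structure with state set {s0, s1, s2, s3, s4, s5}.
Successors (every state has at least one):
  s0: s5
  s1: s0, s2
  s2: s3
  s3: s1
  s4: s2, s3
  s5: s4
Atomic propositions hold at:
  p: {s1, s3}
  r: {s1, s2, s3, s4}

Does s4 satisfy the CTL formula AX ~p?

No

Sat(~p) = {s0, s2, s4, s5}
Sat(AX ~p) = {s : every successor in {s0, s2, s4, s5}} = {s0, s1, s5}
s4 ∉ Sat(AX ~p) = {s0, s1, s5}, so the formula does not hold at s4.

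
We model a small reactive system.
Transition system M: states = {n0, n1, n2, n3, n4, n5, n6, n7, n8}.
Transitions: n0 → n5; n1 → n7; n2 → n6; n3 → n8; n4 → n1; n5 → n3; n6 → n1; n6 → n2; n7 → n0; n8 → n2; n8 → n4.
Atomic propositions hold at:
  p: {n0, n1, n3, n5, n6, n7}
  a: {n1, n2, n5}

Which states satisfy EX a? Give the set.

Sat(EX a) = {s : some successor in {n1, n2, n5}} = {n0, n4, n6, n8}

{n0, n4, n6, n8}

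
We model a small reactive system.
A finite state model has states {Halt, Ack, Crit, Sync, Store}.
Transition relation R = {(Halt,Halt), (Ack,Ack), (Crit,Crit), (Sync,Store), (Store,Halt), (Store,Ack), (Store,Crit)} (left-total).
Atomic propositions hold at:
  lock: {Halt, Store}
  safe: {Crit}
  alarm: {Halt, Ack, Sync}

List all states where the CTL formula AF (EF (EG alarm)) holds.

EG alarm: greatest fixpoint, start Z0 = {Halt, Ack, Sync}, keep only states in Sat with some successor in Z. Z1 = {Halt, Ack}; fixed.
Sat(EG alarm) = {Halt, Ack}
EF (EG alarm): least fixpoint, start Z0 = {Halt, Ack}, add states with some successor in Z. Z1 = {Halt, Ack, Store}; Z2 = {Halt, Ack, Sync, Store}; fixed.
Sat(EF (EG alarm)) = {Halt, Ack, Sync, Store}
AF (EF (EG alarm)): least fixpoint, start Z0 = {Halt, Ack, Sync, Store}, add states with every successor in Z. Already a fixed point.
Sat(AF (EF (EG alarm))) = {Halt, Ack, Sync, Store}

{Halt, Ack, Sync, Store}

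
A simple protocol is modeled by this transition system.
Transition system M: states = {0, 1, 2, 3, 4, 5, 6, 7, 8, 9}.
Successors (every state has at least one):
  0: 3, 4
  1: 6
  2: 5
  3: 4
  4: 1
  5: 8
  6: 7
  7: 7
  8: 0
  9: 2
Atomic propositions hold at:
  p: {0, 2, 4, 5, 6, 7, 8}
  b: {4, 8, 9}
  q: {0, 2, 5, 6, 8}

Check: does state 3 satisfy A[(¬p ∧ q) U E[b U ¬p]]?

Sat(¬p) = {1, 3, 9}
Sat(¬p ∧ q) = ∅
E[b U ¬p]: least fixpoint, start Z0 = Sat(¬p) = {1, 3, 9}, add states in Sat(b) with some successor in Z. Z1 = {1, 3, 4, 9}; fixed.
Sat(E[b U ¬p]) = {1, 3, 4, 9}
A[(¬p ∧ q) U E[b U ¬p]]: least fixpoint, start Z0 = Sat(E[b U ¬p]) = {1, 3, 4, 9}, add states in Sat(¬p ∧ q) with every successor in Z. Already a fixed point.
Sat(A[(¬p ∧ q) U E[b U ¬p]]) = {1, 3, 4, 9}
3 ∈ Sat(A[(¬p ∧ q) U E[b U ¬p]]) = {1, 3, 4, 9}, so the formula holds at 3.

Yes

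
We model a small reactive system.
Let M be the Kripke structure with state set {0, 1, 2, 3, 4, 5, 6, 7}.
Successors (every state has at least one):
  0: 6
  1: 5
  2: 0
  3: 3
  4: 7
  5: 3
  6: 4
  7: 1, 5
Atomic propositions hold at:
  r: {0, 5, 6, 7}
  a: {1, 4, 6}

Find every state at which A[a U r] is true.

{0, 1, 4, 5, 6, 7}

A[a U r]: least fixpoint, start Z0 = Sat(r) = {0, 5, 6, 7}, add states in Sat(a) with every successor in Z. Z1 = {0, 1, 4, 5, 6, 7}; fixed.
Sat(A[a U r]) = {0, 1, 4, 5, 6, 7}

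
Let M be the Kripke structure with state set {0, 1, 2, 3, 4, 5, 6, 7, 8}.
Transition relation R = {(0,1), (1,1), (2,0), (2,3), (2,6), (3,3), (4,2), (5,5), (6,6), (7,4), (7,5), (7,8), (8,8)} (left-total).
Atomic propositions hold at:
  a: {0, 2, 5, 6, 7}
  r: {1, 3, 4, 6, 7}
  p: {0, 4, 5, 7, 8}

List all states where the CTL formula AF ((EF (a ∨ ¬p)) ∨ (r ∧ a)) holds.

{0, 1, 2, 3, 4, 5, 6, 7}

Sat(¬p) = {1, 2, 3, 6}
Sat(a ∨ ¬p) = {0, 1, 2, 3, 5, 6, 7}
EF (a ∨ ¬p): least fixpoint, start Z0 = {0, 1, 2, 3, 5, 6, 7}, add states with some successor in Z. Z1 = {0, 1, 2, 3, 4, 5, 6, 7}; fixed.
Sat(EF (a ∨ ¬p)) = {0, 1, 2, 3, 4, 5, 6, 7}
Sat(r ∧ a) = {6, 7}
Sat((EF (a ∨ ¬p)) ∨ (r ∧ a)) = {0, 1, 2, 3, 4, 5, 6, 7}
AF ((EF (a ∨ ¬p)) ∨ (r ∧ a)): least fixpoint, start Z0 = {0, 1, 2, 3, 4, 5, 6, 7}, add states with every successor in Z. Already a fixed point.
Sat(AF ((EF (a ∨ ¬p)) ∨ (r ∧ a))) = {0, 1, 2, 3, 4, 5, 6, 7}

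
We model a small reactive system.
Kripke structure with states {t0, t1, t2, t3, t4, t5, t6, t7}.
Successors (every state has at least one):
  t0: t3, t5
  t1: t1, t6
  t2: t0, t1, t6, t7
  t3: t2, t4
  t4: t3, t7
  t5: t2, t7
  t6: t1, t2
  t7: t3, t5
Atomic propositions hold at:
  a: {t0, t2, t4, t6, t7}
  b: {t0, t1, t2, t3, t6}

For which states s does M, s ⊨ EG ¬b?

{t4, t5, t7}

Sat(¬b) = {t4, t5, t7}
EG ¬b: greatest fixpoint, start Z0 = {t4, t5, t7}, keep only states in Sat with some successor in Z. Already a fixed point.
Sat(EG ¬b) = {t4, t5, t7}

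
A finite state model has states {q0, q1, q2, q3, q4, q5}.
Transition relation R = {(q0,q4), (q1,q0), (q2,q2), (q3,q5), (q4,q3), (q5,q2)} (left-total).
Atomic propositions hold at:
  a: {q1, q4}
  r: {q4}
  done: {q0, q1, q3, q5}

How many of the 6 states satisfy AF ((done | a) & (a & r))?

3

Sat(done | a) = {q0, q1, q3, q4, q5}
Sat(a & r) = {q4}
Sat((done | a) & (a & r)) = {q4}
AF ((done | a) & (a & r)): least fixpoint, start Z0 = {q4}, add states with every successor in Z. Z1 = {q0, q4}; Z2 = {q0, q1, q4}; fixed.
Sat(AF ((done | a) & (a & r))) = {q0, q1, q4}
|Sat(AF ((done | a) & (a & r)))| = |{q0, q1, q4}| = 3.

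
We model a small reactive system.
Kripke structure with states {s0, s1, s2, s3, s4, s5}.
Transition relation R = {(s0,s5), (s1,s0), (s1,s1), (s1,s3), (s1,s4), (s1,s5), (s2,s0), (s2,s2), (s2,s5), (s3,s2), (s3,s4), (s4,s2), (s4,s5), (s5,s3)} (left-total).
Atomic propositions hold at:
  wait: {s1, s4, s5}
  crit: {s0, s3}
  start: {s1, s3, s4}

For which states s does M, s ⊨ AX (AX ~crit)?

Sat(~crit) = {s1, s2, s4, s5}
Sat(AX ~crit) = {s : every successor in {s1, s2, s4, s5}} = {s0, s3, s4}
Sat(AX (AX ~crit)) = {s : every successor in {s0, s3, s4}} = {s5}

{s5}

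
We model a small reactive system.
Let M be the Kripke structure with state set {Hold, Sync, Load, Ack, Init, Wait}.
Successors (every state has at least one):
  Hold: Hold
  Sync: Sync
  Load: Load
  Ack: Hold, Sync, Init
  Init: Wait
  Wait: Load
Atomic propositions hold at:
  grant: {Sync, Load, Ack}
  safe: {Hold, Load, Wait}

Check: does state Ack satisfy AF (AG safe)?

No

AG safe: greatest fixpoint, start Z0 = {Hold, Load, Wait}, keep only states in Sat with every successor in Z. Already a fixed point.
Sat(AG safe) = {Hold, Load, Wait}
AF (AG safe): least fixpoint, start Z0 = {Hold, Load, Wait}, add states with every successor in Z. Z1 = {Hold, Load, Init, Wait}; fixed.
Sat(AF (AG safe)) = {Hold, Load, Init, Wait}
Ack ∉ Sat(AF (AG safe)) = {Hold, Load, Init, Wait}, so the formula does not hold at Ack.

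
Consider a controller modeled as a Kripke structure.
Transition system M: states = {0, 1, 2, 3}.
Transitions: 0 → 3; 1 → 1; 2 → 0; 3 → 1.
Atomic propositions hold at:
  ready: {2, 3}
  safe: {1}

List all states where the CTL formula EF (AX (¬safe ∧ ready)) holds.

{0, 2}

Sat(¬safe) = {0, 2, 3}
Sat(¬safe ∧ ready) = {2, 3}
Sat(AX (¬safe ∧ ready)) = {s : every successor in {2, 3}} = {0}
EF (AX (¬safe ∧ ready)): least fixpoint, start Z0 = {0}, add states with some successor in Z. Z1 = {0, 2}; fixed.
Sat(EF (AX (¬safe ∧ ready))) = {0, 2}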